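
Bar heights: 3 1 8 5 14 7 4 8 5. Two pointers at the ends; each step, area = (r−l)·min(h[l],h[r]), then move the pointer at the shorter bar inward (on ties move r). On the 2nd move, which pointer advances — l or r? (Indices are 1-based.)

[1,9] min(3,5)*8=24 best=24 * → l++
[2,9] min(1,5)*7=7 best=24 → l++

l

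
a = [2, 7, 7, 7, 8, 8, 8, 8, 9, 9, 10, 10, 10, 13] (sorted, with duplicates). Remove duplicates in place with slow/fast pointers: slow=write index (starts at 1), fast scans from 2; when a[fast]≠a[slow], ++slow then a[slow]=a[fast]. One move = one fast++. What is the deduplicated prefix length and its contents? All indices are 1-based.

length 6; prefix = [2, 7, 8, 9, 10, 13]

(s=1,f=2) a[fast]=7≠a[slow]=2 write a[2]=7 → slow++,fast++
(s=2,f=3) a[fast]=7=a[slow] dup → fast++
(s=2,f=4) a[fast]=7=a[slow] dup → fast++
(s=2,f=5) a[fast]=8≠a[slow]=7 write a[3]=8 → slow++,fast++
(s=3,f=6) a[fast]=8=a[slow] dup → fast++
(s=3,f=7) a[fast]=8=a[slow] dup → fast++
(s=3,f=8) a[fast]=8=a[slow] dup → fast++
(s=3,f=9) a[fast]=9≠a[slow]=8 write a[4]=9 → slow++,fast++
(s=4,f=10) a[fast]=9=a[slow] dup → fast++
(s=4,f=11) a[fast]=10≠a[slow]=9 write a[5]=10 → slow++,fast++
(s=5,f=12) a[fast]=10=a[slow] dup → fast++
(s=5,f=13) a[fast]=10=a[slow] dup → fast++
(s=5,f=14) a[fast]=13≠a[slow]=10 write a[6]=13 → slow++,fast++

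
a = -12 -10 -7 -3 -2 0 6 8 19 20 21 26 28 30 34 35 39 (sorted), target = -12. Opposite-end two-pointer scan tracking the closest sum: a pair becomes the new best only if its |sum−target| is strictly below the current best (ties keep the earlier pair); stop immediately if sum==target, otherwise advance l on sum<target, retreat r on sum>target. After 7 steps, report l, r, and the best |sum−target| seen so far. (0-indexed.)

l=0, r=9, best |Δ|=21

[0,16] -12+39=27 d=39 * → r--
[0,15] -12+35=23 d=35 * → r--
[0,14] -12+34=22 d=34 * → r--
[0,13] -12+30=18 d=30 * → r--
[0,12] -12+28=16 d=28 * → r--
[0,11] -12+26=14 d=26 * → r--
[0,10] -12+21=9 d=21 * → r--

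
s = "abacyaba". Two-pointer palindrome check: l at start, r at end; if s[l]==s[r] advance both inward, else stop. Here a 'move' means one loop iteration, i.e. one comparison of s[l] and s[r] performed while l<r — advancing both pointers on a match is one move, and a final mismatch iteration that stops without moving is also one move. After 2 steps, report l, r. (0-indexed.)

l=2, r=5

[0,7] 'a'=='a' → l++,r--
[1,6] 'b'=='b' → l++,r--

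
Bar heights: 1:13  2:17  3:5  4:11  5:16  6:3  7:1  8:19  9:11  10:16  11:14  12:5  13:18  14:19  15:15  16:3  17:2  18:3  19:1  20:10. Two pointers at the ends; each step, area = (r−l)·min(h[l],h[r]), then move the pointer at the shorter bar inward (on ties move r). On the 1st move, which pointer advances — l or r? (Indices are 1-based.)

r

l=1 r=20: min(13,10)*19=190 best=190 *, r--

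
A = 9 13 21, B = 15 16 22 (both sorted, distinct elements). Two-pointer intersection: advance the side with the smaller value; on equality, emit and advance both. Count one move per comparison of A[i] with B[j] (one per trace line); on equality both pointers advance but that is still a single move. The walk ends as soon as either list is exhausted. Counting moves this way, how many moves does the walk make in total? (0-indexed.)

5 moves

i=0 j=0: 9<15, i++
i=1 j=0: 13<15, i++
i=2 j=0: 21>15, j++
i=2 j=1: 21>16, j++
i=2 j=2: 21<22, i++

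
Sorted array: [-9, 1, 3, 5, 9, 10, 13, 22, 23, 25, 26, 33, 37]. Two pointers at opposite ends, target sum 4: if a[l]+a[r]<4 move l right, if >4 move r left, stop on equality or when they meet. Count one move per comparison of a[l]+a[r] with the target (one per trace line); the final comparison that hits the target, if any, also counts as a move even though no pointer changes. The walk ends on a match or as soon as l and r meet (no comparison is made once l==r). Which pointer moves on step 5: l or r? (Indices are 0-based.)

r

l=0 r=12: -9+37=28 >4, r--
l=0 r=11: -9+33=24 >4, r--
l=0 r=10: -9+26=17 >4, r--
l=0 r=9: -9+25=16 >4, r--
l=0 r=8: -9+23=14 >4, r--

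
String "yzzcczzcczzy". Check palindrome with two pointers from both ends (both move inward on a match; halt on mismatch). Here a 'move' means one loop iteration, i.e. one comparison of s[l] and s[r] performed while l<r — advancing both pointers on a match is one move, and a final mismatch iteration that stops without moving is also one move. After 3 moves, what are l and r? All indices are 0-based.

l=3, r=8

[0,11] 'y'=='y' → l++,r--
[1,10] 'z'=='z' → l++,r--
[2,9] 'z'=='z' → l++,r--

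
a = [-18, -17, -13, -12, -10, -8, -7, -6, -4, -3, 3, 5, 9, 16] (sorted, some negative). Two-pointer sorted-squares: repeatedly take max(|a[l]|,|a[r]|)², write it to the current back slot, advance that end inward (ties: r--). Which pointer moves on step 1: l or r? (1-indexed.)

l

[1,14] |-18|>|16| out[14]=324 → l++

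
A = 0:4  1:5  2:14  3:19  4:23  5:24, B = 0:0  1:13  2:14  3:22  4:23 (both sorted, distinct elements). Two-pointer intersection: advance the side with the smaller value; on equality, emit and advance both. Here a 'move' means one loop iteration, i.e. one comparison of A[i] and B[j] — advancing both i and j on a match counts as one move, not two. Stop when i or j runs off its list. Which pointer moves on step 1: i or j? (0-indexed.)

j

i=0 j=0: 4>0, j++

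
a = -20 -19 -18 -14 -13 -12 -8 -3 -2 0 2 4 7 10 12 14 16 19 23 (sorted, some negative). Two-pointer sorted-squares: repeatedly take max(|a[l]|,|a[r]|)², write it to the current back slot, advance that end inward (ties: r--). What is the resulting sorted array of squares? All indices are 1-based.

[0, 4, 4, 9, 16, 49, 64, 100, 144, 144, 169, 196, 196, 256, 324, 361, 361, 400, 529]

l=1 r=19: |-20|<=|23| out[19]=529, r--
l=1 r=18: |-20|>|19| out[18]=400, l++
l=2 r=18: |-19|<=|19| out[17]=361, r--
l=2 r=17: |-19|>|16| out[16]=361, l++
l=3 r=17: |-18|>|16| out[15]=324, l++
l=4 r=17: |-14|<=|16| out[14]=256, r--
l=4 r=16: |-14|<=|14| out[13]=196, r--
l=4 r=15: |-14|>|12| out[12]=196, l++
l=5 r=15: |-13|>|12| out[11]=169, l++
l=6 r=15: |-12|<=|12| out[10]=144, r--
l=6 r=14: |-12|>|10| out[9]=144, l++
l=7 r=14: |-8|<=|10| out[8]=100, r--
l=7 r=13: |-8|>|7| out[7]=64, l++
l=8 r=13: |-3|<=|7| out[6]=49, r--
l=8 r=12: |-3|<=|4| out[5]=16, r--
l=8 r=11: |-3|>|2| out[4]=9, l++
l=9 r=11: |-2|<=|2| out[3]=4, r--
l=9 r=10: |-2|>|0| out[2]=4, l++
l=10 r=10: |0|<=|0| out[1]=0, r--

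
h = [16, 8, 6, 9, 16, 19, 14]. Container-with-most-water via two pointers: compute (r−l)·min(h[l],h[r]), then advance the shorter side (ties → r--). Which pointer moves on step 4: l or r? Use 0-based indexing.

l

l=0 r=6: min(16,14)*6=84 best=84 *, r--
l=0 r=5: min(16,19)*5=80 best=84, l++
l=1 r=5: min(8,19)*4=32 best=84, l++
l=2 r=5: min(6,19)*3=18 best=84, l++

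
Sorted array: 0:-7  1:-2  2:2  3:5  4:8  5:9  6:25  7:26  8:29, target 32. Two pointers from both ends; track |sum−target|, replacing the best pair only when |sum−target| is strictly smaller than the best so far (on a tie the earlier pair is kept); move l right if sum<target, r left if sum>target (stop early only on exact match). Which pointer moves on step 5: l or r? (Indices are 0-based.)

l

[0,8] -7+29=22 d=10 * → l++
[1,8] -2+29=27 d=5 * → l++
[2,8] 2+29=31 d=1 * → l++
[3,8] 5+29=34 d=2 → r--
[3,7] 5+26=31 d=1 → l++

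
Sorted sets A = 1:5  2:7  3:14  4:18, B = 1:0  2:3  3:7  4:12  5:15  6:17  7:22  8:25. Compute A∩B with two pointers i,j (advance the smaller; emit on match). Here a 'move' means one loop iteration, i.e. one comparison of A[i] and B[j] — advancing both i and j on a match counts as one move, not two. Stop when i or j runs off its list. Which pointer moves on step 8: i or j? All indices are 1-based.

j

[i=1,j=1] 5>0 → j++
[i=1,j=2] 5>3 → j++
[i=1,j=3] 5<7 → i++
[i=2,j=3] 7==7 emit → i++,j++
[i=3,j=4] 14>12 → j++
[i=3,j=5] 14<15 → i++
[i=4,j=5] 18>15 → j++
[i=4,j=6] 18>17 → j++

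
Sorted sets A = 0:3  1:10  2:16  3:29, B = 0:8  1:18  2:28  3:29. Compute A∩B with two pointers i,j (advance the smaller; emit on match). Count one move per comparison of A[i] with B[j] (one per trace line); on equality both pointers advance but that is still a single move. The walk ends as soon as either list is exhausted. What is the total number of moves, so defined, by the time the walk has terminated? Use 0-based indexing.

i=0 j=0: 3<8, i++
i=1 j=0: 10>8, j++
i=1 j=1: 10<18, i++
i=2 j=1: 16<18, i++
i=3 j=1: 29>18, j++
i=3 j=2: 29>28, j++
i=3 j=3: 29==29 emit, i++,j++

7 moves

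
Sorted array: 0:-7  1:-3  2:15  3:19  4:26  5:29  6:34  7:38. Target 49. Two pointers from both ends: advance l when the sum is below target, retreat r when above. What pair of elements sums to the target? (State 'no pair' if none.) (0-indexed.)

[0,7] -7+38=31 <49 → l++
[1,7] -3+38=35 <49 → l++
[2,7] 15+38=53 >49 → r--
[2,6] 15+34=49 → found

(15, 34)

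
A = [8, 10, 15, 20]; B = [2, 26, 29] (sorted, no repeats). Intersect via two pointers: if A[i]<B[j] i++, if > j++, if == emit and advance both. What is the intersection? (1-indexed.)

intersection = []

i=1 j=1: 8>2, j++
i=1 j=2: 8<26, i++
i=2 j=2: 10<26, i++
i=3 j=2: 15<26, i++
i=4 j=2: 20<26, i++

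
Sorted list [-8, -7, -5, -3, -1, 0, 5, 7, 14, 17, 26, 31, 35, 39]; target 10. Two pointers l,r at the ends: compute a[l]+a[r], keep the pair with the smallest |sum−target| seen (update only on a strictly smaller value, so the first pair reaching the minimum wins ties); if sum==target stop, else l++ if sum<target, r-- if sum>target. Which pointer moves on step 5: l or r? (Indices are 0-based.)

l

[0,13] -8+39=31 d=21 * → r--
[0,12] -8+35=27 d=17 * → r--
[0,11] -8+31=23 d=13 * → r--
[0,10] -8+26=18 d=8 * → r--
[0,9] -8+17=9 d=1 * → l++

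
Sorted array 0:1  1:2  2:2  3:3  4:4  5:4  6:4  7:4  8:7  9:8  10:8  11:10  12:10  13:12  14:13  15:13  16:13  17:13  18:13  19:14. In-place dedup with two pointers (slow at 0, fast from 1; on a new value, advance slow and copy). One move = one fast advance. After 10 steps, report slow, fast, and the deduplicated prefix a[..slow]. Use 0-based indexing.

slow=5, fast=11, prefix=[1, 2, 3, 4, 7, 8]

(s=0,f=1) a[fast]=2≠a[slow]=1 write a[1]=2 → slow++,fast++
(s=1,f=2) a[fast]=2=a[slow] dup → fast++
(s=1,f=3) a[fast]=3≠a[slow]=2 write a[2]=3 → slow++,fast++
(s=2,f=4) a[fast]=4≠a[slow]=3 write a[3]=4 → slow++,fast++
(s=3,f=5) a[fast]=4=a[slow] dup → fast++
(s=3,f=6) a[fast]=4=a[slow] dup → fast++
(s=3,f=7) a[fast]=4=a[slow] dup → fast++
(s=3,f=8) a[fast]=7≠a[slow]=4 write a[4]=7 → slow++,fast++
(s=4,f=9) a[fast]=8≠a[slow]=7 write a[5]=8 → slow++,fast++
(s=5,f=10) a[fast]=8=a[slow] dup → fast++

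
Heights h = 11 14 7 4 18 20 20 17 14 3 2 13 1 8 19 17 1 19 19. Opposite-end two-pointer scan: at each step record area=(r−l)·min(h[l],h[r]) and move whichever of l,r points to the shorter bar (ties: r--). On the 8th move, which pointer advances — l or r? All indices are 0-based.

l=0 r=18: min(11,19)*18=198 best=198 *, l++
l=1 r=18: min(14,19)*17=238 best=238 *, l++
l=2 r=18: min(7,19)*16=112 best=238, l++
l=3 r=18: min(4,19)*15=60 best=238, l++
l=4 r=18: min(18,19)*14=252 best=252 *, l++
l=5 r=18: min(20,19)*13=247 best=252, r--
l=5 r=17: min(20,19)*12=228 best=252, r--
l=5 r=16: min(20,1)*11=11 best=252, r--

r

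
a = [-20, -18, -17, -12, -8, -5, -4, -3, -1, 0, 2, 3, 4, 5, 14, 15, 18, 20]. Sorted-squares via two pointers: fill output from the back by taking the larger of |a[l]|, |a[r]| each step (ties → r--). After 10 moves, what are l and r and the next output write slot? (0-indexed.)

[0,17] |-20|<=|20| out[17]=400 → r--
[0,16] |-20|>|18| out[16]=400 → l++
[1,16] |-18|<=|18| out[15]=324 → r--
[1,15] |-18|>|15| out[14]=324 → l++
[2,15] |-17|>|15| out[13]=289 → l++
[3,15] |-12|<=|15| out[12]=225 → r--
[3,14] |-12|<=|14| out[11]=196 → r--
[3,13] |-12|>|5| out[10]=144 → l++
[4,13] |-8|>|5| out[9]=64 → l++
[5,13] |-5|<=|5| out[8]=25 → r--

l=5, r=12, next write slot=7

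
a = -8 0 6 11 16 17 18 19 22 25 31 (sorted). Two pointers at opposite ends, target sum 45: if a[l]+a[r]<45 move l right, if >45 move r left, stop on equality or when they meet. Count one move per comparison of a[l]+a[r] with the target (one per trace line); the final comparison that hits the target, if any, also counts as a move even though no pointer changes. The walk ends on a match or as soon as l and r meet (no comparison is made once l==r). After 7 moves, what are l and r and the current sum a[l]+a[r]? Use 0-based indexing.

l=6, r=9, sum=43

l=0 r=10: -8+31=23 <45, l++
l=1 r=10: 0+31=31 <45, l++
l=2 r=10: 6+31=37 <45, l++
l=3 r=10: 11+31=42 <45, l++
l=4 r=10: 16+31=47 >45, r--
l=4 r=9: 16+25=41 <45, l++
l=5 r=9: 17+25=42 <45, l++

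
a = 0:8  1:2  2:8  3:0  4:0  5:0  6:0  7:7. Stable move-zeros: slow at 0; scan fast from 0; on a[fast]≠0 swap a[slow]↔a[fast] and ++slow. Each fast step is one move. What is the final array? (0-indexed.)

[8, 2, 8, 7, 0, 0, 0, 0]

slow=0 fast=0: a[fast]=8≠0 swap→a[0]=8, slow++,fast++
slow=1 fast=1: a[fast]=2≠0 swap→a[1]=2, slow++,fast++
slow=2 fast=2: a[fast]=8≠0 swap→a[2]=8, slow++,fast++
slow=3 fast=3: a[fast]=0, fast++
slow=3 fast=4: a[fast]=0, fast++
slow=3 fast=5: a[fast]=0, fast++
slow=3 fast=6: a[fast]=0, fast++
slow=3 fast=7: a[fast]=7≠0 swap→a[3]=7, slow++,fast++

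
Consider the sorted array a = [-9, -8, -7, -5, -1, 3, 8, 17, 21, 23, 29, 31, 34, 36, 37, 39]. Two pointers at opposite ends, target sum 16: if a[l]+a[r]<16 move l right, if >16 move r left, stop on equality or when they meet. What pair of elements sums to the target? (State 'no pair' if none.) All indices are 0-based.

(-7, 23)

l=0 r=15: -9+39=30 >16, r--
l=0 r=14: -9+37=28 >16, r--
l=0 r=13: -9+36=27 >16, r--
l=0 r=12: -9+34=25 >16, r--
l=0 r=11: -9+31=22 >16, r--
l=0 r=10: -9+29=20 >16, r--
l=0 r=9: -9+23=14 <16, l++
l=1 r=9: -8+23=15 <16, l++
l=2 r=9: -7+23=16, found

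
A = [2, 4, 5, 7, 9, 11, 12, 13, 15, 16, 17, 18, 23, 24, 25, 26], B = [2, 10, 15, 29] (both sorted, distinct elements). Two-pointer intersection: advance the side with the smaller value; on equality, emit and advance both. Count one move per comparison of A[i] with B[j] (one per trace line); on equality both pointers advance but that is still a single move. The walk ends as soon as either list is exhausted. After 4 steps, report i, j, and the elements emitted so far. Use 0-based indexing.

i=4, j=1, emitted=[2]

i=0 j=0: 2==2 emit, i++,j++
i=1 j=1: 4<10, i++
i=2 j=1: 5<10, i++
i=3 j=1: 7<10, i++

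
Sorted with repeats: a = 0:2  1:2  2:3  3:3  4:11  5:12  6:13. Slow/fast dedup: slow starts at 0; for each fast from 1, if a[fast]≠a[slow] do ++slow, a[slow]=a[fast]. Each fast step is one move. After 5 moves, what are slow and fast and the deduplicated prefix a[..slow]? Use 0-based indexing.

(s=0,f=1) a[fast]=2=a[slow] dup → fast++
(s=0,f=2) a[fast]=3≠a[slow]=2 write a[1]=3 → slow++,fast++
(s=1,f=3) a[fast]=3=a[slow] dup → fast++
(s=1,f=4) a[fast]=11≠a[slow]=3 write a[2]=11 → slow++,fast++
(s=2,f=5) a[fast]=12≠a[slow]=11 write a[3]=12 → slow++,fast++

slow=3, fast=6, prefix=[2, 3, 11, 12]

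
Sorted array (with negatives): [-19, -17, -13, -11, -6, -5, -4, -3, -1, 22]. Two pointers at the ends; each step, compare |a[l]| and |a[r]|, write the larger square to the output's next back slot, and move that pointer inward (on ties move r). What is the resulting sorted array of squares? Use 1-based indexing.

[1,10] |-19|<=|22| out[10]=484 → r--
[1,9] |-19|>|-1| out[9]=361 → l++
[2,9] |-17|>|-1| out[8]=289 → l++
[3,9] |-13|>|-1| out[7]=169 → l++
[4,9] |-11|>|-1| out[6]=121 → l++
[5,9] |-6|>|-1| out[5]=36 → l++
[6,9] |-5|>|-1| out[4]=25 → l++
[7,9] |-4|>|-1| out[3]=16 → l++
[8,9] |-3|>|-1| out[2]=9 → l++
[9,9] |-1|<=|-1| out[1]=1 → r--

[1, 9, 16, 25, 36, 121, 169, 289, 361, 484]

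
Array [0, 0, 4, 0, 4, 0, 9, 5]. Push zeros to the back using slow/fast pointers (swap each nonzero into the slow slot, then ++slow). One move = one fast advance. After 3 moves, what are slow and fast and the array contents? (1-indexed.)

slow=1 fast=1: a[fast]=0, fast++
slow=1 fast=2: a[fast]=0, fast++
slow=1 fast=3: a[fast]=4≠0 swap→a[1]=4, slow++,fast++

slow=2, fast=4, a=[4, 0, 0, 0, 4, 0, 9, 5]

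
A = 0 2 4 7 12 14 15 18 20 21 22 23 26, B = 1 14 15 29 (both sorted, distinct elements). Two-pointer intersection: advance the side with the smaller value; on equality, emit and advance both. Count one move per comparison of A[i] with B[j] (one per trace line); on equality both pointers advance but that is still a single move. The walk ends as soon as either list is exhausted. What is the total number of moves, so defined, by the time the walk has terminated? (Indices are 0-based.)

14 moves

[i=0,j=0] 0<1 → i++
[i=1,j=0] 2>1 → j++
[i=1,j=1] 2<14 → i++
[i=2,j=1] 4<14 → i++
[i=3,j=1] 7<14 → i++
[i=4,j=1] 12<14 → i++
[i=5,j=1] 14==14 emit → i++,j++
[i=6,j=2] 15==15 emit → i++,j++
[i=7,j=3] 18<29 → i++
[i=8,j=3] 20<29 → i++
[i=9,j=3] 21<29 → i++
[i=10,j=3] 22<29 → i++
[i=11,j=3] 23<29 → i++
[i=12,j=3] 26<29 → i++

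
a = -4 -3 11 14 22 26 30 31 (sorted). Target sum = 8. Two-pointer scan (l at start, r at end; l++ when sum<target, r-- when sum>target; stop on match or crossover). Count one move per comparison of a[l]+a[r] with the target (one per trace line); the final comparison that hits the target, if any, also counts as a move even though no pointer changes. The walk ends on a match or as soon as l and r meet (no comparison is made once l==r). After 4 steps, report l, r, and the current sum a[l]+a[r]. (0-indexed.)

[0,7] -4+31=27 >8 → r--
[0,6] -4+30=26 >8 → r--
[0,5] -4+26=22 >8 → r--
[0,4] -4+22=18 >8 → r--

l=0, r=3, sum=10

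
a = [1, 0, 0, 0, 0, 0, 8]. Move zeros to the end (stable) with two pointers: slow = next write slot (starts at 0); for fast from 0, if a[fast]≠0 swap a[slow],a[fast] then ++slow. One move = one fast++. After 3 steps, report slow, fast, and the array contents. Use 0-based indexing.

slow=1, fast=3, a=[1, 0, 0, 0, 0, 0, 8]

slow=0 fast=0: a[fast]=1≠0 swap→a[0]=1, slow++,fast++
slow=1 fast=1: a[fast]=0, fast++
slow=1 fast=2: a[fast]=0, fast++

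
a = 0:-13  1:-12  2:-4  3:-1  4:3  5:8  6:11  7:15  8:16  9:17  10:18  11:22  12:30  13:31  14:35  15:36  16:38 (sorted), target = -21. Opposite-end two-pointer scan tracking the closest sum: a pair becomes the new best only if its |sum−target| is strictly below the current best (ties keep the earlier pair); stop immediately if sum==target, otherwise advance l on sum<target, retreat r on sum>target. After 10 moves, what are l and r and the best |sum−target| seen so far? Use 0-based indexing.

[0,16] -13+38=25 d=46 * → r--
[0,15] -13+36=23 d=44 * → r--
[0,14] -13+35=22 d=43 * → r--
[0,13] -13+31=18 d=39 * → r--
[0,12] -13+30=17 d=38 * → r--
[0,11] -13+22=9 d=30 * → r--
[0,10] -13+18=5 d=26 * → r--
[0,9] -13+17=4 d=25 * → r--
[0,8] -13+16=3 d=24 * → r--
[0,7] -13+15=2 d=23 * → r--

l=0, r=6, best |Δ|=23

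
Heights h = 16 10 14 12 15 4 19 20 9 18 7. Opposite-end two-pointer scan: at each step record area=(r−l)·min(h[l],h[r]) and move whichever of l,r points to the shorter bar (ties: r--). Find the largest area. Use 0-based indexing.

l=0 r=10: min(16,7)*10=70 best=70 *, r--
l=0 r=9: min(16,18)*9=144 best=144 *, l++
l=1 r=9: min(10,18)*8=80 best=144, l++
l=2 r=9: min(14,18)*7=98 best=144, l++
l=3 r=9: min(12,18)*6=72 best=144, l++
l=4 r=9: min(15,18)*5=75 best=144, l++
l=5 r=9: min(4,18)*4=16 best=144, l++
l=6 r=9: min(19,18)*3=54 best=144, r--
l=6 r=8: min(19,9)*2=18 best=144, r--
l=6 r=7: min(19,20)*1=19 best=144, l++

max area = 144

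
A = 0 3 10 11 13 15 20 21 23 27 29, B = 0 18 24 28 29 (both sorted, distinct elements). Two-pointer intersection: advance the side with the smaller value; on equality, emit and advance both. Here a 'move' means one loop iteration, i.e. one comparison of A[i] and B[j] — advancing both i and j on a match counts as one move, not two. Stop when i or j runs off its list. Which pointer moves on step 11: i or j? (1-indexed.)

j

i=1 j=1: 0==0 emit, i++,j++
i=2 j=2: 3<18, i++
i=3 j=2: 10<18, i++
i=4 j=2: 11<18, i++
i=5 j=2: 13<18, i++
i=6 j=2: 15<18, i++
i=7 j=2: 20>18, j++
i=7 j=3: 20<24, i++
i=8 j=3: 21<24, i++
i=9 j=3: 23<24, i++
i=10 j=3: 27>24, j++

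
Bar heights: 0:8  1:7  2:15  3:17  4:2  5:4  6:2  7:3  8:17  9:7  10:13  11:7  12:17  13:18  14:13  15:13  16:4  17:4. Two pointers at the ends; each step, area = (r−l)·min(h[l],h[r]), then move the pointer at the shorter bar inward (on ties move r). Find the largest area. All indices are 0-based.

max area = 170

l=0 r=17: min(8,4)*17=68 best=68 *, r--
l=0 r=16: min(8,4)*16=64 best=68, r--
l=0 r=15: min(8,13)*15=120 best=120 *, l++
l=1 r=15: min(7,13)*14=98 best=120, l++
l=2 r=15: min(15,13)*13=169 best=169 *, r--
l=2 r=14: min(15,13)*12=156 best=169, r--
l=2 r=13: min(15,18)*11=165 best=169, l++
l=3 r=13: min(17,18)*10=170 best=170 *, l++
l=4 r=13: min(2,18)*9=18 best=170, l++
l=5 r=13: min(4,18)*8=32 best=170, l++
l=6 r=13: min(2,18)*7=14 best=170, l++
l=7 r=13: min(3,18)*6=18 best=170, l++
l=8 r=13: min(17,18)*5=85 best=170, l++
l=9 r=13: min(7,18)*4=28 best=170, l++
l=10 r=13: min(13,18)*3=39 best=170, l++
l=11 r=13: min(7,18)*2=14 best=170, l++
l=12 r=13: min(17,18)*1=17 best=170, l++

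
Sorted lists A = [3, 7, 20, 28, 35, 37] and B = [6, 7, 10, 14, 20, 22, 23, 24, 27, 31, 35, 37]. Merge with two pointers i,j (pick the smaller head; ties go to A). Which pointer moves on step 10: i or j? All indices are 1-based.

j

i=1 j=1: A[i]=3<=B[j]=6 take 3, i++
i=2 j=1: A[i]=7>B[j]=6 take 6, j++
i=2 j=2: A[i]=7<=B[j]=7 take 7, i++
i=3 j=2: A[i]=20>B[j]=7 take 7, j++
i=3 j=3: A[i]=20>B[j]=10 take 10, j++
i=3 j=4: A[i]=20>B[j]=14 take 14, j++
i=3 j=5: A[i]=20<=B[j]=20 take 20, i++
i=4 j=5: A[i]=28>B[j]=20 take 20, j++
i=4 j=6: A[i]=28>B[j]=22 take 22, j++
i=4 j=7: A[i]=28>B[j]=23 take 23, j++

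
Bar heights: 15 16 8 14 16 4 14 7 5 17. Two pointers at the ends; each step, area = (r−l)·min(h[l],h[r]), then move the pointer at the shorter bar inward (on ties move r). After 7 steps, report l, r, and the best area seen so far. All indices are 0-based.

[0,9] min(15,17)*9=135 best=135 * → l++
[1,9] min(16,17)*8=128 best=135 → l++
[2,9] min(8,17)*7=56 best=135 → l++
[3,9] min(14,17)*6=84 best=135 → l++
[4,9] min(16,17)*5=80 best=135 → l++
[5,9] min(4,17)*4=16 best=135 → l++
[6,9] min(14,17)*3=42 best=135 → l++

l=7, r=9, best area=135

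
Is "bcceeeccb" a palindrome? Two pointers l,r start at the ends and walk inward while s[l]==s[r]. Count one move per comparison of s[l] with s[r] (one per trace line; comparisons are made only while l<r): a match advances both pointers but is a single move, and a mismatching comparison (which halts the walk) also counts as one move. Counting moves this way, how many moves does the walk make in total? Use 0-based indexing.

4 moves

l=0 r=8: 'b'=='b', l++,r--
l=1 r=7: 'c'=='c', l++,r--
l=2 r=6: 'c'=='c', l++,r--
l=3 r=5: 'e'=='e', l++,r--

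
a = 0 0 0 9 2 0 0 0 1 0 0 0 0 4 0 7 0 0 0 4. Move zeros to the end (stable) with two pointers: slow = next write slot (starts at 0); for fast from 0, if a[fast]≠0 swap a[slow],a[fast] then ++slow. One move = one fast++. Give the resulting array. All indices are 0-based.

(s=0,f=0) a[fast]=0 → fast++
(s=0,f=1) a[fast]=0 → fast++
(s=0,f=2) a[fast]=0 → fast++
(s=0,f=3) a[fast]=9≠0 swap→a[0]=9 → slow++,fast++
(s=1,f=4) a[fast]=2≠0 swap→a[1]=2 → slow++,fast++
(s=2,f=5) a[fast]=0 → fast++
(s=2,f=6) a[fast]=0 → fast++
(s=2,f=7) a[fast]=0 → fast++
(s=2,f=8) a[fast]=1≠0 swap→a[2]=1 → slow++,fast++
(s=3,f=9) a[fast]=0 → fast++
(s=3,f=10) a[fast]=0 → fast++
(s=3,f=11) a[fast]=0 → fast++
(s=3,f=12) a[fast]=0 → fast++
(s=3,f=13) a[fast]=4≠0 swap→a[3]=4 → slow++,fast++
(s=4,f=14) a[fast]=0 → fast++
(s=4,f=15) a[fast]=7≠0 swap→a[4]=7 → slow++,fast++
(s=5,f=16) a[fast]=0 → fast++
(s=5,f=17) a[fast]=0 → fast++
(s=5,f=18) a[fast]=0 → fast++
(s=5,f=19) a[fast]=4≠0 swap→a[5]=4 → slow++,fast++

[9, 2, 1, 4, 7, 4, 0, 0, 0, 0, 0, 0, 0, 0, 0, 0, 0, 0, 0, 0]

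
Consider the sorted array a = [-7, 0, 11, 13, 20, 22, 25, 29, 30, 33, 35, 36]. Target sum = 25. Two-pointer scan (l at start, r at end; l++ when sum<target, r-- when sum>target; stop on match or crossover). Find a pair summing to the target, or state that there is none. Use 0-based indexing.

[0,11] -7+36=29 >25 → r--
[0,10] -7+35=28 >25 → r--
[0,9] -7+33=26 >25 → r--
[0,8] -7+30=23 <25 → l++
[1,8] 0+30=30 >25 → r--
[1,7] 0+29=29 >25 → r--
[1,6] 0+25=25 → found

(0, 25)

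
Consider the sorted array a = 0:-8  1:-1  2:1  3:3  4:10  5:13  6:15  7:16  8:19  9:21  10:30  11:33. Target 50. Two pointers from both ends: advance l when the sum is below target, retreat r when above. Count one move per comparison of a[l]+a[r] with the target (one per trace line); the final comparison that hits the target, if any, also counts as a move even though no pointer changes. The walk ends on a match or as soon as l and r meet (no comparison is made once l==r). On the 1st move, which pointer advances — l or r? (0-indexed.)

l=0 r=11: -8+33=25 <50, l++

l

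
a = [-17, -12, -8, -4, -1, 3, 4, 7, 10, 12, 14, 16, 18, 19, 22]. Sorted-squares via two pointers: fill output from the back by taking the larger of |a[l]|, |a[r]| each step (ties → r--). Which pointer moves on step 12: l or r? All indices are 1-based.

r

l=1 r=15: |-17|<=|22| out[15]=484, r--
l=1 r=14: |-17|<=|19| out[14]=361, r--
l=1 r=13: |-17|<=|18| out[13]=324, r--
l=1 r=12: |-17|>|16| out[12]=289, l++
l=2 r=12: |-12|<=|16| out[11]=256, r--
l=2 r=11: |-12|<=|14| out[10]=196, r--
l=2 r=10: |-12|<=|12| out[9]=144, r--
l=2 r=9: |-12|>|10| out[8]=144, l++
l=3 r=9: |-8|<=|10| out[7]=100, r--
l=3 r=8: |-8|>|7| out[6]=64, l++
l=4 r=8: |-4|<=|7| out[5]=49, r--
l=4 r=7: |-4|<=|4| out[4]=16, r--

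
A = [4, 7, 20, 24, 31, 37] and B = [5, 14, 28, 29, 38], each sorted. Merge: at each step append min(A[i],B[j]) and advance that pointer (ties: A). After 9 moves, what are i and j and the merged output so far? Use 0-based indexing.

i=5, j=4, merged so far=[4, 5, 7, 14, 20, 24, 28, 29, 31]

i=0 j=0: A[i]=4<=B[j]=5 take 4, i++
i=1 j=0: A[i]=7>B[j]=5 take 5, j++
i=1 j=1: A[i]=7<=B[j]=14 take 7, i++
i=2 j=1: A[i]=20>B[j]=14 take 14, j++
i=2 j=2: A[i]=20<=B[j]=28 take 20, i++
i=3 j=2: A[i]=24<=B[j]=28 take 24, i++
i=4 j=2: A[i]=31>B[j]=28 take 28, j++
i=4 j=3: A[i]=31>B[j]=29 take 29, j++
i=4 j=4: A[i]=31<=B[j]=38 take 31, i++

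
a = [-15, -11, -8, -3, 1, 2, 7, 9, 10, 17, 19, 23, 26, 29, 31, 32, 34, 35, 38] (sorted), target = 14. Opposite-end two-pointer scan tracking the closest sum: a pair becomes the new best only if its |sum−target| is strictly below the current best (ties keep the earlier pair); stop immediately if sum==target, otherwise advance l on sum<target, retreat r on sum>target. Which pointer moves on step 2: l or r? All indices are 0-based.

r

l=0 r=18: -15+38=23 d=9 *, r--
l=0 r=17: -15+35=20 d=6 *, r--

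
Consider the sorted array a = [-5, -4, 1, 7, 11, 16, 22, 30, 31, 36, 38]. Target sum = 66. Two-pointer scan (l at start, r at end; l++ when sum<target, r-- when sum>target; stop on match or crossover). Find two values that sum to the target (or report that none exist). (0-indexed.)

[0,10] -5+38=33 <66 → l++
[1,10] -4+38=34 <66 → l++
[2,10] 1+38=39 <66 → l++
[3,10] 7+38=45 <66 → l++
[4,10] 11+38=49 <66 → l++
[5,10] 16+38=54 <66 → l++
[6,10] 22+38=60 <66 → l++
[7,10] 30+38=68 >66 → r--
[7,9] 30+36=66 → found

(30, 36)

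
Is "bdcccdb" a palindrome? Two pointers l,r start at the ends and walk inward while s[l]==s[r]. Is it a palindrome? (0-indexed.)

palindrome

l=0 r=6: 'b'=='b', l++,r--
l=1 r=5: 'd'=='d', l++,r--
l=2 r=4: 'c'=='c', l++,r--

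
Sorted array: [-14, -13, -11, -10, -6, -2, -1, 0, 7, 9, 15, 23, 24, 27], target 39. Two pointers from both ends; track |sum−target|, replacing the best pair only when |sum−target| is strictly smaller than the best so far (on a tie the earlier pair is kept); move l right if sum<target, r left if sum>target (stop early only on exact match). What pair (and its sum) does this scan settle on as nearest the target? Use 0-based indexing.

[0,13] -14+27=13 d=26 * → l++
[1,13] -13+27=14 d=25 * → l++
[2,13] -11+27=16 d=23 * → l++
[3,13] -10+27=17 d=22 * → l++
[4,13] -6+27=21 d=18 * → l++
[5,13] -2+27=25 d=14 * → l++
[6,13] -1+27=26 d=13 * → l++
[7,13] 0+27=27 d=12 * → l++
[8,13] 7+27=34 d=5 * → l++
[9,13] 9+27=36 d=3 * → l++
[10,13] 15+27=42 d=3 → r--
[10,12] 15+24=39 d=0 * → stop

pair (15, 24) with sum 39 (|Δ|=0)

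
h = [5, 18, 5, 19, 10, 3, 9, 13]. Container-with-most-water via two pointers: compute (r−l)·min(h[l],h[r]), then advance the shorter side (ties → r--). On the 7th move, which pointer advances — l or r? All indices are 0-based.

l

[0,7] min(5,13)*7=35 best=35 * → l++
[1,7] min(18,13)*6=78 best=78 * → r--
[1,6] min(18,9)*5=45 best=78 → r--
[1,5] min(18,3)*4=12 best=78 → r--
[1,4] min(18,10)*3=30 best=78 → r--
[1,3] min(18,19)*2=36 best=78 → l++
[2,3] min(5,19)*1=5 best=78 → l++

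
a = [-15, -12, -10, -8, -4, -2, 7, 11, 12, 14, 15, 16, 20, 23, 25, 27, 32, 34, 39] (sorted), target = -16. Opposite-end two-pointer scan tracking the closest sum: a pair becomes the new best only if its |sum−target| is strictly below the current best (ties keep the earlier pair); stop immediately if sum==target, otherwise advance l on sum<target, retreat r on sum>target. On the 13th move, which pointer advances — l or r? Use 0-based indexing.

[0,18] -15+39=24 d=40 * → r--
[0,17] -15+34=19 d=35 * → r--
[0,16] -15+32=17 d=33 * → r--
[0,15] -15+27=12 d=28 * → r--
[0,14] -15+25=10 d=26 * → r--
[0,13] -15+23=8 d=24 * → r--
[0,12] -15+20=5 d=21 * → r--
[0,11] -15+16=1 d=17 * → r--
[0,10] -15+15=0 d=16 * → r--
[0,9] -15+14=-1 d=15 * → r--
[0,8] -15+12=-3 d=13 * → r--
[0,7] -15+11=-4 d=12 * → r--
[0,6] -15+7=-8 d=8 * → r--

r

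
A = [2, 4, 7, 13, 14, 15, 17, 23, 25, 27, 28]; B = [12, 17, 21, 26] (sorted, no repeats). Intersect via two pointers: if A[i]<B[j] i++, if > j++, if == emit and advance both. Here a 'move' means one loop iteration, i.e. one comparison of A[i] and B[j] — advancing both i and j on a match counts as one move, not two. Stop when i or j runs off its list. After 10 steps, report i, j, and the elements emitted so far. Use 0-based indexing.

i=8, j=3, emitted=[17]

i=0 j=0: 2<12, i++
i=1 j=0: 4<12, i++
i=2 j=0: 7<12, i++
i=3 j=0: 13>12, j++
i=3 j=1: 13<17, i++
i=4 j=1: 14<17, i++
i=5 j=1: 15<17, i++
i=6 j=1: 17==17 emit, i++,j++
i=7 j=2: 23>21, j++
i=7 j=3: 23<26, i++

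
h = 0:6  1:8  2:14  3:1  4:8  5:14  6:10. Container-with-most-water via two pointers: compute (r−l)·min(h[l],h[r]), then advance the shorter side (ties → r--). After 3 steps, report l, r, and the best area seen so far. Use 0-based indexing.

l=0 r=6: min(6,10)*6=36 best=36 *, l++
l=1 r=6: min(8,10)*5=40 best=40 *, l++
l=2 r=6: min(14,10)*4=40 best=40, r--

l=2, r=5, best area=40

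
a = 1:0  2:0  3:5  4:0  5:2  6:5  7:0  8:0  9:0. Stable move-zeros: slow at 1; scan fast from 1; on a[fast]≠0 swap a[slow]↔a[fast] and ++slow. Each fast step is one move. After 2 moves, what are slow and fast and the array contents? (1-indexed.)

(s=1,f=1) a[fast]=0 → fast++
(s=1,f=2) a[fast]=0 → fast++

slow=1, fast=3, a=[0, 0, 5, 0, 2, 5, 0, 0, 0]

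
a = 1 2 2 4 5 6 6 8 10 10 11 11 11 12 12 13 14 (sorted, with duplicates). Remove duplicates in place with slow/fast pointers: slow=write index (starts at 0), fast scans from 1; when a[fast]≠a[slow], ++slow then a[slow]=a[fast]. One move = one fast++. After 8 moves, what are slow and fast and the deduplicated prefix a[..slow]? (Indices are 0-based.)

slow=6, fast=9, prefix=[1, 2, 4, 5, 6, 8, 10]

(s=0,f=1) a[fast]=2≠a[slow]=1 write a[1]=2 → slow++,fast++
(s=1,f=2) a[fast]=2=a[slow] dup → fast++
(s=1,f=3) a[fast]=4≠a[slow]=2 write a[2]=4 → slow++,fast++
(s=2,f=4) a[fast]=5≠a[slow]=4 write a[3]=5 → slow++,fast++
(s=3,f=5) a[fast]=6≠a[slow]=5 write a[4]=6 → slow++,fast++
(s=4,f=6) a[fast]=6=a[slow] dup → fast++
(s=4,f=7) a[fast]=8≠a[slow]=6 write a[5]=8 → slow++,fast++
(s=5,f=8) a[fast]=10≠a[slow]=8 write a[6]=10 → slow++,fast++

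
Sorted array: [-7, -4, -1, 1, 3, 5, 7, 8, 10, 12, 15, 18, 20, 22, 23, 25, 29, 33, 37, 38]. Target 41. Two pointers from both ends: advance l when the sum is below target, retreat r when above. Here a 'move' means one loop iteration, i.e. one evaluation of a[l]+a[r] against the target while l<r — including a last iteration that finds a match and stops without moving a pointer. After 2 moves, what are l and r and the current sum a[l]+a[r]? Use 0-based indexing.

l=2, r=19, sum=37

[0,19] -7+38=31 <41 → l++
[1,19] -4+38=34 <41 → l++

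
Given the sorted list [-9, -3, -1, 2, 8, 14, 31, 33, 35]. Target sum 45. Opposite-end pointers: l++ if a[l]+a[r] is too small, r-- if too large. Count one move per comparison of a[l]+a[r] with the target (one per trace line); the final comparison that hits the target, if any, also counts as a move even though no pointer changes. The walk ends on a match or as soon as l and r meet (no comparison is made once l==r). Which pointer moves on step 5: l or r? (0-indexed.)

l

[0,8] -9+35=26 <45 → l++
[1,8] -3+35=32 <45 → l++
[2,8] -1+35=34 <45 → l++
[3,8] 2+35=37 <45 → l++
[4,8] 8+35=43 <45 → l++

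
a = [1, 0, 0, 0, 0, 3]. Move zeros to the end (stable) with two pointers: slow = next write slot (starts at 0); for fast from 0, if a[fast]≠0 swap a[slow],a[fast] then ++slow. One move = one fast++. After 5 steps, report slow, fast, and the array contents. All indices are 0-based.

(s=0,f=0) a[fast]=1≠0 swap→a[0]=1 → slow++,fast++
(s=1,f=1) a[fast]=0 → fast++
(s=1,f=2) a[fast]=0 → fast++
(s=1,f=3) a[fast]=0 → fast++
(s=1,f=4) a[fast]=0 → fast++

slow=1, fast=5, a=[1, 0, 0, 0, 0, 3]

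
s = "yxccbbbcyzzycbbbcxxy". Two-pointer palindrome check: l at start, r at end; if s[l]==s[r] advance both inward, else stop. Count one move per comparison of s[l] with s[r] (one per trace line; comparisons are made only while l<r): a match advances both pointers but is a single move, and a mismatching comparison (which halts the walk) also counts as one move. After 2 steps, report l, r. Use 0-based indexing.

l=0 r=19: 'y'=='y', l++,r--
l=1 r=18: 'x'=='x', l++,r--

l=2, r=17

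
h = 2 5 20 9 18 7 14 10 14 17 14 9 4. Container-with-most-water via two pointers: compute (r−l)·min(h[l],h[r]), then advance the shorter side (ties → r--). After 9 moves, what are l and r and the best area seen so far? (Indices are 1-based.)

l=1 r=13: min(2,4)*12=24 best=24 *, l++
l=2 r=13: min(5,4)*11=44 best=44 *, r--
l=2 r=12: min(5,9)*10=50 best=50 *, l++
l=3 r=12: min(20,9)*9=81 best=81 *, r--
l=3 r=11: min(20,14)*8=112 best=112 *, r--
l=3 r=10: min(20,17)*7=119 best=119 *, r--
l=3 r=9: min(20,14)*6=84 best=119, r--
l=3 r=8: min(20,10)*5=50 best=119, r--
l=3 r=7: min(20,14)*4=56 best=119, r--

l=3, r=6, best area=119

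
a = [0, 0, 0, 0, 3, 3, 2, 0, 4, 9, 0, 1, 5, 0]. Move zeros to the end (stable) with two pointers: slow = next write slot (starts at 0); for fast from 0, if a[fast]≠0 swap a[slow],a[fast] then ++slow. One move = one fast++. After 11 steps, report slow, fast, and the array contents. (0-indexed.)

slow=5, fast=11, a=[3, 3, 2, 4, 9, 0, 0, 0, 0, 0, 0, 1, 5, 0]

(s=0,f=0) a[fast]=0 → fast++
(s=0,f=1) a[fast]=0 → fast++
(s=0,f=2) a[fast]=0 → fast++
(s=0,f=3) a[fast]=0 → fast++
(s=0,f=4) a[fast]=3≠0 swap→a[0]=3 → slow++,fast++
(s=1,f=5) a[fast]=3≠0 swap→a[1]=3 → slow++,fast++
(s=2,f=6) a[fast]=2≠0 swap→a[2]=2 → slow++,fast++
(s=3,f=7) a[fast]=0 → fast++
(s=3,f=8) a[fast]=4≠0 swap→a[3]=4 → slow++,fast++
(s=4,f=9) a[fast]=9≠0 swap→a[4]=9 → slow++,fast++
(s=5,f=10) a[fast]=0 → fast++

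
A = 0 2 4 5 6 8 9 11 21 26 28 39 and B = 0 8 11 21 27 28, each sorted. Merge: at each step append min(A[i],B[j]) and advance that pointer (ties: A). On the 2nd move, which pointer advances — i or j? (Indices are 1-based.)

i=1 j=1: A[i]=0<=B[j]=0 take 0, i++
i=2 j=1: A[i]=2>B[j]=0 take 0, j++

j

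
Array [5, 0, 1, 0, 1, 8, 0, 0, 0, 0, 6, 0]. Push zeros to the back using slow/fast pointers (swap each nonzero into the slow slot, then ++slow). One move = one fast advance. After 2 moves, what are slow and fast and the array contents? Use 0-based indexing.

slow=1, fast=2, a=[5, 0, 1, 0, 1, 8, 0, 0, 0, 0, 6, 0]

(s=0,f=0) a[fast]=5≠0 swap→a[0]=5 → slow++,fast++
(s=1,f=1) a[fast]=0 → fast++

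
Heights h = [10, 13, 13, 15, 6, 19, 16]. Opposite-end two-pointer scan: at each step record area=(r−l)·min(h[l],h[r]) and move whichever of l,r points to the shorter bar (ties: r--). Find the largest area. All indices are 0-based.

max area = 65

[0,6] min(10,16)*6=60 best=60 * → l++
[1,6] min(13,16)*5=65 best=65 * → l++
[2,6] min(13,16)*4=52 best=65 → l++
[3,6] min(15,16)*3=45 best=65 → l++
[4,6] min(6,16)*2=12 best=65 → l++
[5,6] min(19,16)*1=16 best=65 → r--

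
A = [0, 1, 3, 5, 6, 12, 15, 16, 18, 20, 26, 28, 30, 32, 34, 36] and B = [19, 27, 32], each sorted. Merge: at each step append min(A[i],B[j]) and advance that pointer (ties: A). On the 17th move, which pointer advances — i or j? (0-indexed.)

[i=0,j=0] A[i]=0<=B[j]=19 take 0 → i++
[i=1,j=0] A[i]=1<=B[j]=19 take 1 → i++
[i=2,j=0] A[i]=3<=B[j]=19 take 3 → i++
[i=3,j=0] A[i]=5<=B[j]=19 take 5 → i++
[i=4,j=0] A[i]=6<=B[j]=19 take 6 → i++
[i=5,j=0] A[i]=12<=B[j]=19 take 12 → i++
[i=6,j=0] A[i]=15<=B[j]=19 take 15 → i++
[i=7,j=0] A[i]=16<=B[j]=19 take 16 → i++
[i=8,j=0] A[i]=18<=B[j]=19 take 18 → i++
[i=9,j=0] A[i]=20>B[j]=19 take 19 → j++
[i=9,j=1] A[i]=20<=B[j]=27 take 20 → i++
[i=10,j=1] A[i]=26<=B[j]=27 take 26 → i++
[i=11,j=1] A[i]=28>B[j]=27 take 27 → j++
[i=11,j=2] A[i]=28<=B[j]=32 take 28 → i++
[i=12,j=2] A[i]=30<=B[j]=32 take 30 → i++
[i=13,j=2] A[i]=32<=B[j]=32 take 32 → i++
[i=14,j=2] A[i]=34>B[j]=32 take 32 → j++

j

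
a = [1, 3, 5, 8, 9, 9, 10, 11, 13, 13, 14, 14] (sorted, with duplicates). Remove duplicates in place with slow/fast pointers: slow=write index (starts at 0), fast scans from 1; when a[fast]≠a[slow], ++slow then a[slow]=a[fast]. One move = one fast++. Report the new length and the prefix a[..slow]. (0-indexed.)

(s=0,f=1) a[fast]=3≠a[slow]=1 write a[1]=3 → slow++,fast++
(s=1,f=2) a[fast]=5≠a[slow]=3 write a[2]=5 → slow++,fast++
(s=2,f=3) a[fast]=8≠a[slow]=5 write a[3]=8 → slow++,fast++
(s=3,f=4) a[fast]=9≠a[slow]=8 write a[4]=9 → slow++,fast++
(s=4,f=5) a[fast]=9=a[slow] dup → fast++
(s=4,f=6) a[fast]=10≠a[slow]=9 write a[5]=10 → slow++,fast++
(s=5,f=7) a[fast]=11≠a[slow]=10 write a[6]=11 → slow++,fast++
(s=6,f=8) a[fast]=13≠a[slow]=11 write a[7]=13 → slow++,fast++
(s=7,f=9) a[fast]=13=a[slow] dup → fast++
(s=7,f=10) a[fast]=14≠a[slow]=13 write a[8]=14 → slow++,fast++
(s=8,f=11) a[fast]=14=a[slow] dup → fast++

length 9; prefix = [1, 3, 5, 8, 9, 10, 11, 13, 14]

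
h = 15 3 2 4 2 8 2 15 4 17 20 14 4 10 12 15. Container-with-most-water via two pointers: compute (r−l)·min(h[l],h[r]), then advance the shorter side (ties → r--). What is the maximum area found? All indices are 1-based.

l=1 r=16: min(15,15)*15=225 best=225 *, r--
l=1 r=15: min(15,12)*14=168 best=225, r--
l=1 r=14: min(15,10)*13=130 best=225, r--
l=1 r=13: min(15,4)*12=48 best=225, r--
l=1 r=12: min(15,14)*11=154 best=225, r--
l=1 r=11: min(15,20)*10=150 best=225, l++
l=2 r=11: min(3,20)*9=27 best=225, l++
l=3 r=11: min(2,20)*8=16 best=225, l++
l=4 r=11: min(4,20)*7=28 best=225, l++
l=5 r=11: min(2,20)*6=12 best=225, l++
l=6 r=11: min(8,20)*5=40 best=225, l++
l=7 r=11: min(2,20)*4=8 best=225, l++
l=8 r=11: min(15,20)*3=45 best=225, l++
l=9 r=11: min(4,20)*2=8 best=225, l++
l=10 r=11: min(17,20)*1=17 best=225, l++

max area = 225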